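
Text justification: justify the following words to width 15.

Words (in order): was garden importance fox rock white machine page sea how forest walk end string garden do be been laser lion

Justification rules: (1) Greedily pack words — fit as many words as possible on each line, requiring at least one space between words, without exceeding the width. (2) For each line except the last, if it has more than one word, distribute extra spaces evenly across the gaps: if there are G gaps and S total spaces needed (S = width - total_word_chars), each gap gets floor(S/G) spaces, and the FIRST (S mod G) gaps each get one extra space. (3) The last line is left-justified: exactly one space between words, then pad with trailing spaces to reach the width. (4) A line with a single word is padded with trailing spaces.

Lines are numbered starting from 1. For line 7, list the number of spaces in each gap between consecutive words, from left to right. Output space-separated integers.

Line 1: ['was', 'garden'] (min_width=10, slack=5)
Line 2: ['importance', 'fox'] (min_width=14, slack=1)
Line 3: ['rock', 'white'] (min_width=10, slack=5)
Line 4: ['machine', 'page'] (min_width=12, slack=3)
Line 5: ['sea', 'how', 'forest'] (min_width=14, slack=1)
Line 6: ['walk', 'end', 'string'] (min_width=15, slack=0)
Line 7: ['garden', 'do', 'be'] (min_width=12, slack=3)
Line 8: ['been', 'laser', 'lion'] (min_width=15, slack=0)

Answer: 3 2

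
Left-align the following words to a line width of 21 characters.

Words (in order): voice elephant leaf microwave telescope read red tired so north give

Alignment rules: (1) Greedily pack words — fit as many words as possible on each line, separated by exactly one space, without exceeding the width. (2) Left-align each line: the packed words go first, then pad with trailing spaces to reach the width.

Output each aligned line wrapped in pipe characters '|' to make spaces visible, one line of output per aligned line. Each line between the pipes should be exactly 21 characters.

Line 1: ['voice', 'elephant', 'leaf'] (min_width=19, slack=2)
Line 2: ['microwave', 'telescope'] (min_width=19, slack=2)
Line 3: ['read', 'red', 'tired', 'so'] (min_width=17, slack=4)
Line 4: ['north', 'give'] (min_width=10, slack=11)

Answer: |voice elephant leaf  |
|microwave telescope  |
|read red tired so    |
|north give           |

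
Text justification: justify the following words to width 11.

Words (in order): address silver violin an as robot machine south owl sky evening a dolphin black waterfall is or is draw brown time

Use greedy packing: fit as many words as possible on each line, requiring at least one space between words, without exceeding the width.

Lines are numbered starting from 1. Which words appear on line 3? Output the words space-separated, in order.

Line 1: ['address'] (min_width=7, slack=4)
Line 2: ['silver'] (min_width=6, slack=5)
Line 3: ['violin', 'an'] (min_width=9, slack=2)
Line 4: ['as', 'robot'] (min_width=8, slack=3)
Line 5: ['machine'] (min_width=7, slack=4)
Line 6: ['south', 'owl'] (min_width=9, slack=2)
Line 7: ['sky', 'evening'] (min_width=11, slack=0)
Line 8: ['a', 'dolphin'] (min_width=9, slack=2)
Line 9: ['black'] (min_width=5, slack=6)
Line 10: ['waterfall'] (min_width=9, slack=2)
Line 11: ['is', 'or', 'is'] (min_width=8, slack=3)
Line 12: ['draw', 'brown'] (min_width=10, slack=1)
Line 13: ['time'] (min_width=4, slack=7)

Answer: violin an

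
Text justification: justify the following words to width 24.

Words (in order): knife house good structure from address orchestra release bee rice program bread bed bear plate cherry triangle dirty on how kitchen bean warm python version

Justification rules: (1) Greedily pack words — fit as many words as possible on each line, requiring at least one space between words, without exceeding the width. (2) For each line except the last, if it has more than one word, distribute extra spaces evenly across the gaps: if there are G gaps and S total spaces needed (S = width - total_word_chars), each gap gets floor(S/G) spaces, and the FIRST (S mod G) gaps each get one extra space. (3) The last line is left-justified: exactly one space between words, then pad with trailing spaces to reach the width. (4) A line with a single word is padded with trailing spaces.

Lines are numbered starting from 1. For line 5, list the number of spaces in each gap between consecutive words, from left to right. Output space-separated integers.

Line 1: ['knife', 'house', 'good'] (min_width=16, slack=8)
Line 2: ['structure', 'from', 'address'] (min_width=22, slack=2)
Line 3: ['orchestra', 'release', 'bee'] (min_width=21, slack=3)
Line 4: ['rice', 'program', 'bread', 'bed'] (min_width=22, slack=2)
Line 5: ['bear', 'plate', 'cherry'] (min_width=17, slack=7)
Line 6: ['triangle', 'dirty', 'on', 'how'] (min_width=21, slack=3)
Line 7: ['kitchen', 'bean', 'warm', 'python'] (min_width=24, slack=0)
Line 8: ['version'] (min_width=7, slack=17)

Answer: 5 4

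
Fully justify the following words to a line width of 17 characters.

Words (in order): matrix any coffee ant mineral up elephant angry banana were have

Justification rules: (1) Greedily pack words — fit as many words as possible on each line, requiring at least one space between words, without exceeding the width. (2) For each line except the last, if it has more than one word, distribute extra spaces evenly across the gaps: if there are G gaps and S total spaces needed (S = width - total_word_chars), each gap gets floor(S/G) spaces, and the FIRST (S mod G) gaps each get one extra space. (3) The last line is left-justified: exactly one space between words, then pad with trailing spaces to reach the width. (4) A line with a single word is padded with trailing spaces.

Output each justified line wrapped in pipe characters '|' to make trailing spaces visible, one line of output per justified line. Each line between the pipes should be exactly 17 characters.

Answer: |matrix any coffee|
|ant   mineral  up|
|elephant    angry|
|banana were have |

Derivation:
Line 1: ['matrix', 'any', 'coffee'] (min_width=17, slack=0)
Line 2: ['ant', 'mineral', 'up'] (min_width=14, slack=3)
Line 3: ['elephant', 'angry'] (min_width=14, slack=3)
Line 4: ['banana', 'were', 'have'] (min_width=16, slack=1)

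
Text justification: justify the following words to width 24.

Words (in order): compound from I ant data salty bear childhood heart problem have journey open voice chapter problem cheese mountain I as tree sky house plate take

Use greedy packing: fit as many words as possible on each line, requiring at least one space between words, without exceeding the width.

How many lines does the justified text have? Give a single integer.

Line 1: ['compound', 'from', 'I', 'ant', 'data'] (min_width=24, slack=0)
Line 2: ['salty', 'bear', 'childhood'] (min_width=20, slack=4)
Line 3: ['heart', 'problem', 'have'] (min_width=18, slack=6)
Line 4: ['journey', 'open', 'voice'] (min_width=18, slack=6)
Line 5: ['chapter', 'problem', 'cheese'] (min_width=22, slack=2)
Line 6: ['mountain', 'I', 'as', 'tree', 'sky'] (min_width=22, slack=2)
Line 7: ['house', 'plate', 'take'] (min_width=16, slack=8)
Total lines: 7

Answer: 7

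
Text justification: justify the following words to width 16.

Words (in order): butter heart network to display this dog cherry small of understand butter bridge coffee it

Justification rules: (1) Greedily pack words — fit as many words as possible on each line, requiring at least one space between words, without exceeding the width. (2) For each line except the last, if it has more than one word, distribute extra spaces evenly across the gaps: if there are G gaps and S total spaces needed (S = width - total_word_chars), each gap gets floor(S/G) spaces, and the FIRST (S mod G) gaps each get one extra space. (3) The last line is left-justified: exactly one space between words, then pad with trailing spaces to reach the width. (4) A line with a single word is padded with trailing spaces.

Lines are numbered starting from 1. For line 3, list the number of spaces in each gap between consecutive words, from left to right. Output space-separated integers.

Answer: 1 1

Derivation:
Line 1: ['butter', 'heart'] (min_width=12, slack=4)
Line 2: ['network', 'to'] (min_width=10, slack=6)
Line 3: ['display', 'this', 'dog'] (min_width=16, slack=0)
Line 4: ['cherry', 'small', 'of'] (min_width=15, slack=1)
Line 5: ['understand'] (min_width=10, slack=6)
Line 6: ['butter', 'bridge'] (min_width=13, slack=3)
Line 7: ['coffee', 'it'] (min_width=9, slack=7)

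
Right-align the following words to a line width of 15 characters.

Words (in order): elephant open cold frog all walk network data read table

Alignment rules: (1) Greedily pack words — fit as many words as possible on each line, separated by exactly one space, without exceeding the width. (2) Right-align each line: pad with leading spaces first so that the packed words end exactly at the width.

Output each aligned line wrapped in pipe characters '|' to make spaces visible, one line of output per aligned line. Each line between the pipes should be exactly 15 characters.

Answer: |  elephant open|
|  cold frog all|
|   walk network|
|data read table|

Derivation:
Line 1: ['elephant', 'open'] (min_width=13, slack=2)
Line 2: ['cold', 'frog', 'all'] (min_width=13, slack=2)
Line 3: ['walk', 'network'] (min_width=12, slack=3)
Line 4: ['data', 'read', 'table'] (min_width=15, slack=0)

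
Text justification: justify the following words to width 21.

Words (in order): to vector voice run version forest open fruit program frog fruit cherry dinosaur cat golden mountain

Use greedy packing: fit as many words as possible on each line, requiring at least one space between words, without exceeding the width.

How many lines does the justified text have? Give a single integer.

Answer: 5

Derivation:
Line 1: ['to', 'vector', 'voice', 'run'] (min_width=19, slack=2)
Line 2: ['version', 'forest', 'open'] (min_width=19, slack=2)
Line 3: ['fruit', 'program', 'frog'] (min_width=18, slack=3)
Line 4: ['fruit', 'cherry', 'dinosaur'] (min_width=21, slack=0)
Line 5: ['cat', 'golden', 'mountain'] (min_width=19, slack=2)
Total lines: 5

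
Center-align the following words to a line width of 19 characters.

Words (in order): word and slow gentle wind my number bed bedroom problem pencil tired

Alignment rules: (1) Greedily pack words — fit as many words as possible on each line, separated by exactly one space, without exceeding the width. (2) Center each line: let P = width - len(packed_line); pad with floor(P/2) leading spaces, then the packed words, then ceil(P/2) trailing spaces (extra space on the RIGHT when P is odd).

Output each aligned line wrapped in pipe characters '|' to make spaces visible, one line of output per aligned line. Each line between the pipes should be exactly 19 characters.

Line 1: ['word', 'and', 'slow'] (min_width=13, slack=6)
Line 2: ['gentle', 'wind', 'my'] (min_width=14, slack=5)
Line 3: ['number', 'bed', 'bedroom'] (min_width=18, slack=1)
Line 4: ['problem', 'pencil'] (min_width=14, slack=5)
Line 5: ['tired'] (min_width=5, slack=14)

Answer: |   word and slow   |
|  gentle wind my   |
|number bed bedroom |
|  problem pencil   |
|       tired       |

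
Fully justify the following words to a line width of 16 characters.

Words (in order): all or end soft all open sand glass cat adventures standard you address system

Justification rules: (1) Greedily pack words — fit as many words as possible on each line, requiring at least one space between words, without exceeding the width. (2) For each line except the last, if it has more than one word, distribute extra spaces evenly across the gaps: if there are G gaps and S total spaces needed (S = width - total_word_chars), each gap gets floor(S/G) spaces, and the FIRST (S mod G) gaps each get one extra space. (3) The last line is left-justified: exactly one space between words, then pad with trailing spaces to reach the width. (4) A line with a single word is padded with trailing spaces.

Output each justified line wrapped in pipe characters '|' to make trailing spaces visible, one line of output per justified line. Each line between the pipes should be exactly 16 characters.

Answer: |all  or end soft|
|all   open  sand|
|glass        cat|
|adventures      |
|standard     you|
|address system  |

Derivation:
Line 1: ['all', 'or', 'end', 'soft'] (min_width=15, slack=1)
Line 2: ['all', 'open', 'sand'] (min_width=13, slack=3)
Line 3: ['glass', 'cat'] (min_width=9, slack=7)
Line 4: ['adventures'] (min_width=10, slack=6)
Line 5: ['standard', 'you'] (min_width=12, slack=4)
Line 6: ['address', 'system'] (min_width=14, slack=2)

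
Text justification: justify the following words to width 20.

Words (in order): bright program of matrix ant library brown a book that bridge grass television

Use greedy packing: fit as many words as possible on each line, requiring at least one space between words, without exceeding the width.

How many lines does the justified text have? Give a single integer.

Answer: 5

Derivation:
Line 1: ['bright', 'program', 'of'] (min_width=17, slack=3)
Line 2: ['matrix', 'ant', 'library'] (min_width=18, slack=2)
Line 3: ['brown', 'a', 'book', 'that'] (min_width=17, slack=3)
Line 4: ['bridge', 'grass'] (min_width=12, slack=8)
Line 5: ['television'] (min_width=10, slack=10)
Total lines: 5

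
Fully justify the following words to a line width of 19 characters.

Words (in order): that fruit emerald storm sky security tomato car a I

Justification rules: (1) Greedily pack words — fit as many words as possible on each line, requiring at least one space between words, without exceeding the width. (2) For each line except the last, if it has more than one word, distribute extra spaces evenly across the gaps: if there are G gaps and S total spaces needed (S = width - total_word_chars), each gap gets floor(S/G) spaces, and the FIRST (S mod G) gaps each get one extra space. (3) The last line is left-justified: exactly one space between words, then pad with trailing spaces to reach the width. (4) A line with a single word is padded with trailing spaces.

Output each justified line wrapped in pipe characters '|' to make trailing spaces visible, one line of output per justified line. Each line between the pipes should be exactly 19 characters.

Answer: |that  fruit emerald|
|storm  sky security|
|tomato car a I     |

Derivation:
Line 1: ['that', 'fruit', 'emerald'] (min_width=18, slack=1)
Line 2: ['storm', 'sky', 'security'] (min_width=18, slack=1)
Line 3: ['tomato', 'car', 'a', 'I'] (min_width=14, slack=5)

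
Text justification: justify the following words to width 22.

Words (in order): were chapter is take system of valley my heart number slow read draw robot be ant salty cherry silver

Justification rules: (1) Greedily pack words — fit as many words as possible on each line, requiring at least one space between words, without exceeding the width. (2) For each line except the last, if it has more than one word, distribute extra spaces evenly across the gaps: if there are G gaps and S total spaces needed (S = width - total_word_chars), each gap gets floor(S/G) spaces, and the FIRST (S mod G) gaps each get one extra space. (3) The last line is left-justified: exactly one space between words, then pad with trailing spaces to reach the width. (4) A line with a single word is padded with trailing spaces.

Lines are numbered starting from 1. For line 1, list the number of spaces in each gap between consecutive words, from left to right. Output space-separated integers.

Answer: 2 2 1

Derivation:
Line 1: ['were', 'chapter', 'is', 'take'] (min_width=20, slack=2)
Line 2: ['system', 'of', 'valley', 'my'] (min_width=19, slack=3)
Line 3: ['heart', 'number', 'slow', 'read'] (min_width=22, slack=0)
Line 4: ['draw', 'robot', 'be', 'ant'] (min_width=17, slack=5)
Line 5: ['salty', 'cherry', 'silver'] (min_width=19, slack=3)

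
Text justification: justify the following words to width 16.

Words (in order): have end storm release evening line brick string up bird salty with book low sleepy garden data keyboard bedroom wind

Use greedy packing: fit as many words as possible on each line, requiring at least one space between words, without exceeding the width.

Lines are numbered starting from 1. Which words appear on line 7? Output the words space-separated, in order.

Line 1: ['have', 'end', 'storm'] (min_width=14, slack=2)
Line 2: ['release', 'evening'] (min_width=15, slack=1)
Line 3: ['line', 'brick'] (min_width=10, slack=6)
Line 4: ['string', 'up', 'bird'] (min_width=14, slack=2)
Line 5: ['salty', 'with', 'book'] (min_width=15, slack=1)
Line 6: ['low', 'sleepy'] (min_width=10, slack=6)
Line 7: ['garden', 'data'] (min_width=11, slack=5)
Line 8: ['keyboard', 'bedroom'] (min_width=16, slack=0)
Line 9: ['wind'] (min_width=4, slack=12)

Answer: garden data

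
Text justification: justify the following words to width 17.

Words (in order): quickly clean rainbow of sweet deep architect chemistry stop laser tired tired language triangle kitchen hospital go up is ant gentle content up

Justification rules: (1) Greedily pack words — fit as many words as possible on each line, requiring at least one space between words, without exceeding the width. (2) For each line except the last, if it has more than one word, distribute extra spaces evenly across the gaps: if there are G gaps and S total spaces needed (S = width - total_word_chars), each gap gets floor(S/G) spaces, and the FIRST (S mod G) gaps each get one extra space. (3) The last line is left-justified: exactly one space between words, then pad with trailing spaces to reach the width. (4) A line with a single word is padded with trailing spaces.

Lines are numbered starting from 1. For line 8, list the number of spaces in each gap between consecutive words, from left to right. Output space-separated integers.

Answer: 3 3 2

Derivation:
Line 1: ['quickly', 'clean'] (min_width=13, slack=4)
Line 2: ['rainbow', 'of', 'sweet'] (min_width=16, slack=1)
Line 3: ['deep', 'architect'] (min_width=14, slack=3)
Line 4: ['chemistry', 'stop'] (min_width=14, slack=3)
Line 5: ['laser', 'tired', 'tired'] (min_width=17, slack=0)
Line 6: ['language', 'triangle'] (min_width=17, slack=0)
Line 7: ['kitchen', 'hospital'] (min_width=16, slack=1)
Line 8: ['go', 'up', 'is', 'ant'] (min_width=12, slack=5)
Line 9: ['gentle', 'content', 'up'] (min_width=17, slack=0)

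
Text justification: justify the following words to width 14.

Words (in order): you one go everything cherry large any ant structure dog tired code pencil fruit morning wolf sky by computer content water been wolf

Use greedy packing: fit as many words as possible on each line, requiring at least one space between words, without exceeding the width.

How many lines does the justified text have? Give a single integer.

Line 1: ['you', 'one', 'go'] (min_width=10, slack=4)
Line 2: ['everything'] (min_width=10, slack=4)
Line 3: ['cherry', 'large'] (min_width=12, slack=2)
Line 4: ['any', 'ant'] (min_width=7, slack=7)
Line 5: ['structure', 'dog'] (min_width=13, slack=1)
Line 6: ['tired', 'code'] (min_width=10, slack=4)
Line 7: ['pencil', 'fruit'] (min_width=12, slack=2)
Line 8: ['morning', 'wolf'] (min_width=12, slack=2)
Line 9: ['sky', 'by'] (min_width=6, slack=8)
Line 10: ['computer'] (min_width=8, slack=6)
Line 11: ['content', 'water'] (min_width=13, slack=1)
Line 12: ['been', 'wolf'] (min_width=9, slack=5)
Total lines: 12

Answer: 12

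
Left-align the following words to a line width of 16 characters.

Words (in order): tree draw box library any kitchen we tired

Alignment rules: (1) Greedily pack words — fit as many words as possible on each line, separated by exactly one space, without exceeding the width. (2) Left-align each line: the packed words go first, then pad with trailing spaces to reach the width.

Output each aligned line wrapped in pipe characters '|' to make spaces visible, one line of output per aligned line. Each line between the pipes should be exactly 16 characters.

Answer: |tree draw box   |
|library any     |
|kitchen we tired|

Derivation:
Line 1: ['tree', 'draw', 'box'] (min_width=13, slack=3)
Line 2: ['library', 'any'] (min_width=11, slack=5)
Line 3: ['kitchen', 'we', 'tired'] (min_width=16, slack=0)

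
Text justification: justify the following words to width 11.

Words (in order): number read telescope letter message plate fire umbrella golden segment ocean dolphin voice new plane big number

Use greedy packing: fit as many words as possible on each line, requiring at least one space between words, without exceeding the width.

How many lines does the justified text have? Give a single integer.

Line 1: ['number', 'read'] (min_width=11, slack=0)
Line 2: ['telescope'] (min_width=9, slack=2)
Line 3: ['letter'] (min_width=6, slack=5)
Line 4: ['message'] (min_width=7, slack=4)
Line 5: ['plate', 'fire'] (min_width=10, slack=1)
Line 6: ['umbrella'] (min_width=8, slack=3)
Line 7: ['golden'] (min_width=6, slack=5)
Line 8: ['segment'] (min_width=7, slack=4)
Line 9: ['ocean'] (min_width=5, slack=6)
Line 10: ['dolphin'] (min_width=7, slack=4)
Line 11: ['voice', 'new'] (min_width=9, slack=2)
Line 12: ['plane', 'big'] (min_width=9, slack=2)
Line 13: ['number'] (min_width=6, slack=5)
Total lines: 13

Answer: 13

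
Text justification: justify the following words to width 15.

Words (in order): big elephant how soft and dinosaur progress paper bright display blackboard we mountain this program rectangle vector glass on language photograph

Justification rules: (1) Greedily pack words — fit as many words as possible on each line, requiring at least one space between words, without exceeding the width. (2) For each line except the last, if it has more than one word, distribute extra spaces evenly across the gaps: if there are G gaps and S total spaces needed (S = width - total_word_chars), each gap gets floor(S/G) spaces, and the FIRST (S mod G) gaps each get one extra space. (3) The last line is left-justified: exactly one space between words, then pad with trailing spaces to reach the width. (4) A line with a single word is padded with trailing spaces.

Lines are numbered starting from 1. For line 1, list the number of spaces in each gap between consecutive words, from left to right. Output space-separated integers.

Line 1: ['big', 'elephant'] (min_width=12, slack=3)
Line 2: ['how', 'soft', 'and'] (min_width=12, slack=3)
Line 3: ['dinosaur'] (min_width=8, slack=7)
Line 4: ['progress', 'paper'] (min_width=14, slack=1)
Line 5: ['bright', 'display'] (min_width=14, slack=1)
Line 6: ['blackboard', 'we'] (min_width=13, slack=2)
Line 7: ['mountain', 'this'] (min_width=13, slack=2)
Line 8: ['program'] (min_width=7, slack=8)
Line 9: ['rectangle'] (min_width=9, slack=6)
Line 10: ['vector', 'glass', 'on'] (min_width=15, slack=0)
Line 11: ['language'] (min_width=8, slack=7)
Line 12: ['photograph'] (min_width=10, slack=5)

Answer: 4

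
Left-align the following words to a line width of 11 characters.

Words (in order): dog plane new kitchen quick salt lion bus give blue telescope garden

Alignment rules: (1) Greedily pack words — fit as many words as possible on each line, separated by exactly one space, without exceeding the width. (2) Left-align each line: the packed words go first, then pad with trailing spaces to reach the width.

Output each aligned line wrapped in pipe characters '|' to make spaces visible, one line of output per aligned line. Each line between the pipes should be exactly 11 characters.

Line 1: ['dog', 'plane'] (min_width=9, slack=2)
Line 2: ['new', 'kitchen'] (min_width=11, slack=0)
Line 3: ['quick', 'salt'] (min_width=10, slack=1)
Line 4: ['lion', 'bus'] (min_width=8, slack=3)
Line 5: ['give', 'blue'] (min_width=9, slack=2)
Line 6: ['telescope'] (min_width=9, slack=2)
Line 7: ['garden'] (min_width=6, slack=5)

Answer: |dog plane  |
|new kitchen|
|quick salt |
|lion bus   |
|give blue  |
|telescope  |
|garden     |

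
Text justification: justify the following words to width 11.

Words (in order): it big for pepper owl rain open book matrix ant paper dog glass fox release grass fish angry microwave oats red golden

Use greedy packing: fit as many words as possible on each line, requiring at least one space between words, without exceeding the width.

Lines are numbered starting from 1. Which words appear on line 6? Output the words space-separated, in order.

Line 1: ['it', 'big', 'for'] (min_width=10, slack=1)
Line 2: ['pepper', 'owl'] (min_width=10, slack=1)
Line 3: ['rain', 'open'] (min_width=9, slack=2)
Line 4: ['book', 'matrix'] (min_width=11, slack=0)
Line 5: ['ant', 'paper'] (min_width=9, slack=2)
Line 6: ['dog', 'glass'] (min_width=9, slack=2)
Line 7: ['fox', 'release'] (min_width=11, slack=0)
Line 8: ['grass', 'fish'] (min_width=10, slack=1)
Line 9: ['angry'] (min_width=5, slack=6)
Line 10: ['microwave'] (min_width=9, slack=2)
Line 11: ['oats', 'red'] (min_width=8, slack=3)
Line 12: ['golden'] (min_width=6, slack=5)

Answer: dog glass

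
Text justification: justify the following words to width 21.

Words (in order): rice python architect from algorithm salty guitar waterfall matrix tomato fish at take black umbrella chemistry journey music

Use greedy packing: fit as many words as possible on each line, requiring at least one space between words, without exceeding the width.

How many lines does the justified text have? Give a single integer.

Line 1: ['rice', 'python', 'architect'] (min_width=21, slack=0)
Line 2: ['from', 'algorithm', 'salty'] (min_width=20, slack=1)
Line 3: ['guitar', 'waterfall'] (min_width=16, slack=5)
Line 4: ['matrix', 'tomato', 'fish', 'at'] (min_width=21, slack=0)
Line 5: ['take', 'black', 'umbrella'] (min_width=19, slack=2)
Line 6: ['chemistry', 'journey'] (min_width=17, slack=4)
Line 7: ['music'] (min_width=5, slack=16)
Total lines: 7

Answer: 7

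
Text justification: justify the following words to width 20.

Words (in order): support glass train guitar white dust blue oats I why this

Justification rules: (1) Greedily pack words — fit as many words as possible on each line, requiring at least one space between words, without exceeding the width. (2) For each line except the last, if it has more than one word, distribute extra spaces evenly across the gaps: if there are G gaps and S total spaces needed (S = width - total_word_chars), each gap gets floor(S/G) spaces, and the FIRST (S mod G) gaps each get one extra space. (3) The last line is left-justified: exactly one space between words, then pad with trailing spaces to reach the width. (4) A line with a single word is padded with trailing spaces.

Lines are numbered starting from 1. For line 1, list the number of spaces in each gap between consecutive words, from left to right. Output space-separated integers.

Line 1: ['support', 'glass', 'train'] (min_width=19, slack=1)
Line 2: ['guitar', 'white', 'dust'] (min_width=17, slack=3)
Line 3: ['blue', 'oats', 'I', 'why', 'this'] (min_width=20, slack=0)

Answer: 2 1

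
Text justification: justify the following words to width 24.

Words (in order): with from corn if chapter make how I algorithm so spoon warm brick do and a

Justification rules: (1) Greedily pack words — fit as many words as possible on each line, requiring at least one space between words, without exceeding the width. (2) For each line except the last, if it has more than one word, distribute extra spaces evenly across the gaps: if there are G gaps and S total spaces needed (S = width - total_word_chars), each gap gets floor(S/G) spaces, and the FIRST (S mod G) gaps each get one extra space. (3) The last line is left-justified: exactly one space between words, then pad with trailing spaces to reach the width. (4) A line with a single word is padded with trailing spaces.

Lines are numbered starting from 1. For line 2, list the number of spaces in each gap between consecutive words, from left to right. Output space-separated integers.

Answer: 3 3 3

Derivation:
Line 1: ['with', 'from', 'corn', 'if'] (min_width=17, slack=7)
Line 2: ['chapter', 'make', 'how', 'I'] (min_width=18, slack=6)
Line 3: ['algorithm', 'so', 'spoon', 'warm'] (min_width=23, slack=1)
Line 4: ['brick', 'do', 'and', 'a'] (min_width=14, slack=10)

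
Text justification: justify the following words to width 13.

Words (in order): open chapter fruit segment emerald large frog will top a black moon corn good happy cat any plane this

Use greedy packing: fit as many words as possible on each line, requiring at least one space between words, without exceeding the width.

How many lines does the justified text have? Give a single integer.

Line 1: ['open', 'chapter'] (min_width=12, slack=1)
Line 2: ['fruit', 'segment'] (min_width=13, slack=0)
Line 3: ['emerald', 'large'] (min_width=13, slack=0)
Line 4: ['frog', 'will', 'top'] (min_width=13, slack=0)
Line 5: ['a', 'black', 'moon'] (min_width=12, slack=1)
Line 6: ['corn', 'good'] (min_width=9, slack=4)
Line 7: ['happy', 'cat', 'any'] (min_width=13, slack=0)
Line 8: ['plane', 'this'] (min_width=10, slack=3)
Total lines: 8

Answer: 8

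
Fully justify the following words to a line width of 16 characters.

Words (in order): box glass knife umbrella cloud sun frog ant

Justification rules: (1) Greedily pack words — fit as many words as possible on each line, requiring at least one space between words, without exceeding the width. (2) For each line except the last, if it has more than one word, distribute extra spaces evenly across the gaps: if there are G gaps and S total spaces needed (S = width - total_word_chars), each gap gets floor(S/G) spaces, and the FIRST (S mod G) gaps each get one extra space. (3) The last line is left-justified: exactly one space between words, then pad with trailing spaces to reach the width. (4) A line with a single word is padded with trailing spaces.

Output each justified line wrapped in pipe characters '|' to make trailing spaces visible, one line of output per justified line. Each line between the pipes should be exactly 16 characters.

Line 1: ['box', 'glass', 'knife'] (min_width=15, slack=1)
Line 2: ['umbrella', 'cloud'] (min_width=14, slack=2)
Line 3: ['sun', 'frog', 'ant'] (min_width=12, slack=4)

Answer: |box  glass knife|
|umbrella   cloud|
|sun frog ant    |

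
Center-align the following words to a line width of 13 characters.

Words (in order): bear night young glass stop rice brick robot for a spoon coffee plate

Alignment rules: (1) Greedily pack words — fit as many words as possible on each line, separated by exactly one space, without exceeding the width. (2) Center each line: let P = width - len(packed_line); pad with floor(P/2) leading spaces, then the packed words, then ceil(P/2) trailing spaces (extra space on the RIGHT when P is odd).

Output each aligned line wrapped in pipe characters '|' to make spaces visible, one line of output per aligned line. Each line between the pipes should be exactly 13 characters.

Answer: | bear night  |
| young glass |
|  stop rice  |
| brick robot |
| for a spoon |
|coffee plate |

Derivation:
Line 1: ['bear', 'night'] (min_width=10, slack=3)
Line 2: ['young', 'glass'] (min_width=11, slack=2)
Line 3: ['stop', 'rice'] (min_width=9, slack=4)
Line 4: ['brick', 'robot'] (min_width=11, slack=2)
Line 5: ['for', 'a', 'spoon'] (min_width=11, slack=2)
Line 6: ['coffee', 'plate'] (min_width=12, slack=1)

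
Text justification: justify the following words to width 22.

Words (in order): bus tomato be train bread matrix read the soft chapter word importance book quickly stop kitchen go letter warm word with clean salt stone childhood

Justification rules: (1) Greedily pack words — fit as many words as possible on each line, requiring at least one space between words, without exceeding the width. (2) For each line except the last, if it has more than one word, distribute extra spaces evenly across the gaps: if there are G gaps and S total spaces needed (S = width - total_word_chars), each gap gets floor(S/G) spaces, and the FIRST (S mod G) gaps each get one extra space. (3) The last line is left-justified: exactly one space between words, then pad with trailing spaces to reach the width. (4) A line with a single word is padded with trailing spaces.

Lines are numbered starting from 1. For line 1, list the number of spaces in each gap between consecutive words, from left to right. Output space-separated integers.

Answer: 2 2 2

Derivation:
Line 1: ['bus', 'tomato', 'be', 'train'] (min_width=19, slack=3)
Line 2: ['bread', 'matrix', 'read', 'the'] (min_width=21, slack=1)
Line 3: ['soft', 'chapter', 'word'] (min_width=17, slack=5)
Line 4: ['importance', 'book'] (min_width=15, slack=7)
Line 5: ['quickly', 'stop', 'kitchen'] (min_width=20, slack=2)
Line 6: ['go', 'letter', 'warm', 'word'] (min_width=19, slack=3)
Line 7: ['with', 'clean', 'salt', 'stone'] (min_width=21, slack=1)
Line 8: ['childhood'] (min_width=9, slack=13)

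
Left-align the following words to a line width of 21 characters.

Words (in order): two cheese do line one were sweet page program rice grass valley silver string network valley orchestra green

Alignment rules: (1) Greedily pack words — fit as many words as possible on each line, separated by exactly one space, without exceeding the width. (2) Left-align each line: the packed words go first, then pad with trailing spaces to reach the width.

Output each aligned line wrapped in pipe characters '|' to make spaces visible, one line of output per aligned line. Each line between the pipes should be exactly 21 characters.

Answer: |two cheese do line   |
|one were sweet page  |
|program rice grass   |
|valley silver string |
|network valley       |
|orchestra green      |

Derivation:
Line 1: ['two', 'cheese', 'do', 'line'] (min_width=18, slack=3)
Line 2: ['one', 'were', 'sweet', 'page'] (min_width=19, slack=2)
Line 3: ['program', 'rice', 'grass'] (min_width=18, slack=3)
Line 4: ['valley', 'silver', 'string'] (min_width=20, slack=1)
Line 5: ['network', 'valley'] (min_width=14, slack=7)
Line 6: ['orchestra', 'green'] (min_width=15, slack=6)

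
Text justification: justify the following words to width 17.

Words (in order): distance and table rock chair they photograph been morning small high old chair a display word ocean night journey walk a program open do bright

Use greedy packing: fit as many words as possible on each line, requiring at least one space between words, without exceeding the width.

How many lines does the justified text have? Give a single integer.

Line 1: ['distance', 'and'] (min_width=12, slack=5)
Line 2: ['table', 'rock', 'chair'] (min_width=16, slack=1)
Line 3: ['they', 'photograph'] (min_width=15, slack=2)
Line 4: ['been', 'morning'] (min_width=12, slack=5)
Line 5: ['small', 'high', 'old'] (min_width=14, slack=3)
Line 6: ['chair', 'a', 'display'] (min_width=15, slack=2)
Line 7: ['word', 'ocean', 'night'] (min_width=16, slack=1)
Line 8: ['journey', 'walk', 'a'] (min_width=14, slack=3)
Line 9: ['program', 'open', 'do'] (min_width=15, slack=2)
Line 10: ['bright'] (min_width=6, slack=11)
Total lines: 10

Answer: 10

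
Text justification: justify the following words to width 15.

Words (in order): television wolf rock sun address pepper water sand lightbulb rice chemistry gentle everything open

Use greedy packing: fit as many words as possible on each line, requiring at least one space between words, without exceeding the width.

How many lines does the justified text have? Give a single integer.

Answer: 8

Derivation:
Line 1: ['television', 'wolf'] (min_width=15, slack=0)
Line 2: ['rock', 'sun'] (min_width=8, slack=7)
Line 3: ['address', 'pepper'] (min_width=14, slack=1)
Line 4: ['water', 'sand'] (min_width=10, slack=5)
Line 5: ['lightbulb', 'rice'] (min_width=14, slack=1)
Line 6: ['chemistry'] (min_width=9, slack=6)
Line 7: ['gentle'] (min_width=6, slack=9)
Line 8: ['everything', 'open'] (min_width=15, slack=0)
Total lines: 8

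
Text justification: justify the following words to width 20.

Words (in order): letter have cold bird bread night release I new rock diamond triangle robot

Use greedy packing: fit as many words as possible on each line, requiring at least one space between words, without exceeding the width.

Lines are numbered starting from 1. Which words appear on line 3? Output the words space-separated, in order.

Line 1: ['letter', 'have', 'cold'] (min_width=16, slack=4)
Line 2: ['bird', 'bread', 'night'] (min_width=16, slack=4)
Line 3: ['release', 'I', 'new', 'rock'] (min_width=18, slack=2)
Line 4: ['diamond', 'triangle'] (min_width=16, slack=4)
Line 5: ['robot'] (min_width=5, slack=15)

Answer: release I new rock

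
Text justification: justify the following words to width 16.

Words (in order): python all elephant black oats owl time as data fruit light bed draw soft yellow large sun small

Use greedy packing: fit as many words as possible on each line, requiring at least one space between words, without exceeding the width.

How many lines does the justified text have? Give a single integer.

Line 1: ['python', 'all'] (min_width=10, slack=6)
Line 2: ['elephant', 'black'] (min_width=14, slack=2)
Line 3: ['oats', 'owl', 'time', 'as'] (min_width=16, slack=0)
Line 4: ['data', 'fruit', 'light'] (min_width=16, slack=0)
Line 5: ['bed', 'draw', 'soft'] (min_width=13, slack=3)
Line 6: ['yellow', 'large', 'sun'] (min_width=16, slack=0)
Line 7: ['small'] (min_width=5, slack=11)
Total lines: 7

Answer: 7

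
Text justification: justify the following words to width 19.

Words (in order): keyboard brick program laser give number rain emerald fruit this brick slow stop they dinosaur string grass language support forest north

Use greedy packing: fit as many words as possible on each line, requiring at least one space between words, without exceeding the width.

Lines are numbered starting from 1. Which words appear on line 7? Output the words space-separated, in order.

Line 1: ['keyboard', 'brick'] (min_width=14, slack=5)
Line 2: ['program', 'laser', 'give'] (min_width=18, slack=1)
Line 3: ['number', 'rain', 'emerald'] (min_width=19, slack=0)
Line 4: ['fruit', 'this', 'brick'] (min_width=16, slack=3)
Line 5: ['slow', 'stop', 'they'] (min_width=14, slack=5)
Line 6: ['dinosaur', 'string'] (min_width=15, slack=4)
Line 7: ['grass', 'language'] (min_width=14, slack=5)
Line 8: ['support', 'forest'] (min_width=14, slack=5)
Line 9: ['north'] (min_width=5, slack=14)

Answer: grass language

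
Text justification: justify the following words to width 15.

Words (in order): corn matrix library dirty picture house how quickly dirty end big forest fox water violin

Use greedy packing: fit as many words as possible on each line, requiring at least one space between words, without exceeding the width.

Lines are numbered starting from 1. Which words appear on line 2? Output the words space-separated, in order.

Answer: library dirty

Derivation:
Line 1: ['corn', 'matrix'] (min_width=11, slack=4)
Line 2: ['library', 'dirty'] (min_width=13, slack=2)
Line 3: ['picture', 'house'] (min_width=13, slack=2)
Line 4: ['how', 'quickly'] (min_width=11, slack=4)
Line 5: ['dirty', 'end', 'big'] (min_width=13, slack=2)
Line 6: ['forest', 'fox'] (min_width=10, slack=5)
Line 7: ['water', 'violin'] (min_width=12, slack=3)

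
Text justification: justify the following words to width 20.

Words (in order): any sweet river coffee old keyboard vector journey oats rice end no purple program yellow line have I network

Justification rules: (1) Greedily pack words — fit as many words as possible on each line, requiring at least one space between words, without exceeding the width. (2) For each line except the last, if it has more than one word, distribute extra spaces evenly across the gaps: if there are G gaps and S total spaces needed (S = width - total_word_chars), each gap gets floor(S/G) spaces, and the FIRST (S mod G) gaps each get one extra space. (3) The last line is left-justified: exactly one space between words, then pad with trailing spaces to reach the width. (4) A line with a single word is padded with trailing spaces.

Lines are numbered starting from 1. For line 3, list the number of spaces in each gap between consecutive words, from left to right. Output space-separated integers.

Answer: 2 1

Derivation:
Line 1: ['any', 'sweet', 'river'] (min_width=15, slack=5)
Line 2: ['coffee', 'old', 'keyboard'] (min_width=19, slack=1)
Line 3: ['vector', 'journey', 'oats'] (min_width=19, slack=1)
Line 4: ['rice', 'end', 'no', 'purple'] (min_width=18, slack=2)
Line 5: ['program', 'yellow', 'line'] (min_width=19, slack=1)
Line 6: ['have', 'I', 'network'] (min_width=14, slack=6)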